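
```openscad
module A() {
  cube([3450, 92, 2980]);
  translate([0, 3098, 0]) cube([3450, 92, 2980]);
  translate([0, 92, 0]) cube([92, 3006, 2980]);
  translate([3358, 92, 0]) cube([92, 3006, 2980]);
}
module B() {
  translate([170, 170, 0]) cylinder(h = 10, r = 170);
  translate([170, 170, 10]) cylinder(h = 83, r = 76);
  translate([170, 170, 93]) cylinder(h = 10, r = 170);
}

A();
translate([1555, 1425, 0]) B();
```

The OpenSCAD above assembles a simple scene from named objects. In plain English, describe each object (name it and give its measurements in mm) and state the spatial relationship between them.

A is a box-shaped house frame (walls only): outside footprint 3450×3190 mm, wall height 2980 mm, wall thickness 92 mm. The two y-facing walls run the full x-width; the two x-facing walls fit between the inner faces of the y-facing walls.

B is a spool: two coaxial disc flanges of radius 170 mm and thickness 10 mm, joined by a core cylinder of radius 76 mm and height 83 mm. The lower flange rests on z = 0 and the three cylinders share a vertical axis.

The spool sits inside the house frame, centred.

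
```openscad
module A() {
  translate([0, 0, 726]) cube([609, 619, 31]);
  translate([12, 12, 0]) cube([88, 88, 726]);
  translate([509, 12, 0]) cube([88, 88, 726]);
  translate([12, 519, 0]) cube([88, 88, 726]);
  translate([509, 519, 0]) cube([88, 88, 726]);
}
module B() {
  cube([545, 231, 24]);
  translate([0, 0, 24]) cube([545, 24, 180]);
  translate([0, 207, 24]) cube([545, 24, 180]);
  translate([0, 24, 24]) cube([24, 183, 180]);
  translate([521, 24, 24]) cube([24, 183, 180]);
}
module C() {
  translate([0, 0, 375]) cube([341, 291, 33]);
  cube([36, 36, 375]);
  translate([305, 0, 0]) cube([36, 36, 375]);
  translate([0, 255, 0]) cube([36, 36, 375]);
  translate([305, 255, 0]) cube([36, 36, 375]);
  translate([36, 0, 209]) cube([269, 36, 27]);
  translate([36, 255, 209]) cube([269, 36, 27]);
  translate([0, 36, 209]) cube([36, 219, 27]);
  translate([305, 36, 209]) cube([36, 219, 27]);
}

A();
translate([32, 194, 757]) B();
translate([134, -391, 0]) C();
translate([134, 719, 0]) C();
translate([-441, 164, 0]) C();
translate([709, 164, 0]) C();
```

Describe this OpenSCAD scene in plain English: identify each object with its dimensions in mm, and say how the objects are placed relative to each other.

A is a table with a 609×619 mm rectangular top, 31 mm thick, top surface at z = 757 mm, supported by four 88×88 mm square legs, each inset 12 mm from the nearest pair of top edges, running from the floor.

B is an open-topped rectangular box: outside dimensions 545×231×204 mm, with a uniform wall and base thickness of 24 mm. The base is a full 545×231 slab on the floor; four walls sit on top of the base. The front and back walls (the −y and +y sides) span the full width; the two side walls fit between them.

C is a four-legged stool. The seat is a 341×291×33 mm slab whose top surface is at z = 408 mm; four square legs, each 36×36 mm in cross-section, run from the floor (z = 0) to the underside of the seat, each flush with a corner of the seat. Four stretchers, 36 mm wide and 27 mm tall, connect adjacent legs with their undersides at z = 209 mm, each running between the inner faces of the legs it joins and aligned with the legs' outer faces on the other axis.

The open box is on top of the table, centred. Four stools sit around the table at the −y, +y, −x, +x sides.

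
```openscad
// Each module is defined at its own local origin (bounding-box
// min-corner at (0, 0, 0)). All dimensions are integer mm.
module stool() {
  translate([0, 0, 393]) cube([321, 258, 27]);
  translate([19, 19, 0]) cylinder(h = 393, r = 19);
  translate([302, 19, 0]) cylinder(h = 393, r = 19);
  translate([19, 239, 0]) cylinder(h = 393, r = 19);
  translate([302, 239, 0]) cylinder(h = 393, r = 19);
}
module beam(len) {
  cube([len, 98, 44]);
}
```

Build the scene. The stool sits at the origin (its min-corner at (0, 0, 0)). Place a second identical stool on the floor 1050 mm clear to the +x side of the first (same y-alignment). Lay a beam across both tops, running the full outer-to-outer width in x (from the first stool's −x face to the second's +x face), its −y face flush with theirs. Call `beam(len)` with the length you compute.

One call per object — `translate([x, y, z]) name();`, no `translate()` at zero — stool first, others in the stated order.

stool();
translate([1371, 0, 0]) stool();
translate([0, 0, 420]) beam(1692);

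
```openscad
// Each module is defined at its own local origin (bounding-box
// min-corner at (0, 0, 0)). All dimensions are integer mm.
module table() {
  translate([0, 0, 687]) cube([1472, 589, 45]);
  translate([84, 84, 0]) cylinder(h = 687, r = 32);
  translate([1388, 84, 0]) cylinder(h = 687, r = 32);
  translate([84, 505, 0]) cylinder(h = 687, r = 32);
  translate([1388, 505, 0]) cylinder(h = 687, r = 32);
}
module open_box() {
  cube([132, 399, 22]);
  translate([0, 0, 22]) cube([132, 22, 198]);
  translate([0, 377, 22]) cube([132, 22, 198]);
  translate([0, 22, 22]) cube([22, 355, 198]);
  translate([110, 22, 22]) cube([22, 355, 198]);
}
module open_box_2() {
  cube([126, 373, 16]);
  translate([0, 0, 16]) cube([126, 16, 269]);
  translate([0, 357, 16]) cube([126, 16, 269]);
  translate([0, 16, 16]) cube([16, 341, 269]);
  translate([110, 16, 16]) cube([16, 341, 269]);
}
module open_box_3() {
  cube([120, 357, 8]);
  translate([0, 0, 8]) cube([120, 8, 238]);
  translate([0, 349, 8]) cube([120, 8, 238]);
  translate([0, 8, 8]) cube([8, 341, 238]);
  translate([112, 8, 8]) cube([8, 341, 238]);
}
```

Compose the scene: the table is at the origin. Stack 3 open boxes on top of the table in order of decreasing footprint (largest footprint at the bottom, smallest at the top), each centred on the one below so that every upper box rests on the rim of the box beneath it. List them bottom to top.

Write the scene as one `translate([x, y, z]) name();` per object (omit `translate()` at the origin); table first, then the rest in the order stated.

table();
translate([670, 95, 732]) open_box();
translate([673, 108, 952]) open_box_2();
translate([676, 116, 1237]) open_box_3();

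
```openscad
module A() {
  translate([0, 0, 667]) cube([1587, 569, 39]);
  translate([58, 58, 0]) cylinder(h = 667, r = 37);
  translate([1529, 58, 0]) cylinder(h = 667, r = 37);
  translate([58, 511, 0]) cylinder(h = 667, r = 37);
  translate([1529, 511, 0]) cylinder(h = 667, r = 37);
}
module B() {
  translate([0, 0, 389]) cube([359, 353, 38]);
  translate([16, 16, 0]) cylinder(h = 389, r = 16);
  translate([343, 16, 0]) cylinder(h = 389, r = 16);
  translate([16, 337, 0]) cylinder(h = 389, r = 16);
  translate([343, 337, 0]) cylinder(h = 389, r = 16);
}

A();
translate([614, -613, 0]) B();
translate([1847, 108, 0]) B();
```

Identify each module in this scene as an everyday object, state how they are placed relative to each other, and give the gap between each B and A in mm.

A is a table. B is a stool. Two stools sit around the table at the −y, +x sides. The gap between each stool and the table is 260 mm.

Each stool's nearest face is 260 mm from the table's bounding box.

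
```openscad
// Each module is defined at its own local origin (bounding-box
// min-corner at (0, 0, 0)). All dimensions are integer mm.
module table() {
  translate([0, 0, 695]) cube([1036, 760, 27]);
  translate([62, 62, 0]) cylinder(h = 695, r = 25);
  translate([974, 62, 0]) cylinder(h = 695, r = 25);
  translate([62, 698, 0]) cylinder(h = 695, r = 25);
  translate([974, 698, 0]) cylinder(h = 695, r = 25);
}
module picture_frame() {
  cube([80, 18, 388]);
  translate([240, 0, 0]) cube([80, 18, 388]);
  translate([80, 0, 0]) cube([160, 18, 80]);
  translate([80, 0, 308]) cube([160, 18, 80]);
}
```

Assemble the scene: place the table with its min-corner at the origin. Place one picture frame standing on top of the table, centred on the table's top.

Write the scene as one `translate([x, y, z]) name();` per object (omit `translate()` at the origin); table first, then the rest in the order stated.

table();
translate([358, 371, 722]) picture_frame();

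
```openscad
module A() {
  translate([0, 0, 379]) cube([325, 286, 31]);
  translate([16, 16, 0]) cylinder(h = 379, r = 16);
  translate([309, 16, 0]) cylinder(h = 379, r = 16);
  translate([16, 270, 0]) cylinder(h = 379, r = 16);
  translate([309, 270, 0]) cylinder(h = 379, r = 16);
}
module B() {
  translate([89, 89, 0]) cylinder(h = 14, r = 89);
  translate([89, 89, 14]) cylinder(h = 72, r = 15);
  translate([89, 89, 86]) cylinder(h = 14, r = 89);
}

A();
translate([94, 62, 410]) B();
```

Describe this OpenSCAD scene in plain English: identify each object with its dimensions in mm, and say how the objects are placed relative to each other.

A is a simple wooden stool: a rectangular seat 325 mm (x) by 286 mm (y), 31 mm thick, top face at z = 410 mm, on four round legs, each 32 mm in diameter. The legs rest on z = 0, each leg's axis is inset half a diameter from the nearest pair of seat edges (so the leg's bounding box is flush with the corner).

B is a spool: two coaxial disc flanges of radius 89 mm and thickness 14 mm, joined by a core cylinder of radius 15 mm and height 72 mm. The lower flange rests on z = 0 and the three cylinders share a vertical axis.

The spool is on top of the stool.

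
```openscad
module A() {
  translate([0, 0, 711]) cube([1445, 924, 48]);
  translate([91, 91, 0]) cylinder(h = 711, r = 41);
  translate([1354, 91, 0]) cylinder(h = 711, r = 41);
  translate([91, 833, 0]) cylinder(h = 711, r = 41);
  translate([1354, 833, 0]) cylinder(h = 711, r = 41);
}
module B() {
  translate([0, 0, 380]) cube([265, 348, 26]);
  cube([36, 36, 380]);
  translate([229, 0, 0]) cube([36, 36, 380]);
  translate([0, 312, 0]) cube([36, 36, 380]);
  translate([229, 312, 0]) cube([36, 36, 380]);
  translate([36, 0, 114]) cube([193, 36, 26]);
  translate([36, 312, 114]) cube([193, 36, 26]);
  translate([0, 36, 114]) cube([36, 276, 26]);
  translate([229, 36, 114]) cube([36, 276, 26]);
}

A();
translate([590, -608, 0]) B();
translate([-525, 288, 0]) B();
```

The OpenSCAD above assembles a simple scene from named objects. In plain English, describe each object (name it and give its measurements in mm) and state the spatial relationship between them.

A is a table with a 1445×924 mm rectangular top, 48 mm thick, top surface at z = 759 mm, supported by four round legs of 82 mm diameter, each leg's bounding box inset 50 mm from the nearest pair of top edges, running from the floor.

B is a four-legged stool. The seat is a 265×348×26 mm slab whose top surface is at z = 406 mm; four square legs, each 36×36 mm in cross-section, run from the floor (z = 0) to the underside of the seat, each flush with a corner of the seat. Four stretchers, 36 mm wide and 26 mm tall, connect adjacent legs with their undersides at z = 114 mm, each running between the inner faces of the legs it joins and aligned with the legs' outer faces on the other axis.

Two stools sit around the table at the −y, −x sides.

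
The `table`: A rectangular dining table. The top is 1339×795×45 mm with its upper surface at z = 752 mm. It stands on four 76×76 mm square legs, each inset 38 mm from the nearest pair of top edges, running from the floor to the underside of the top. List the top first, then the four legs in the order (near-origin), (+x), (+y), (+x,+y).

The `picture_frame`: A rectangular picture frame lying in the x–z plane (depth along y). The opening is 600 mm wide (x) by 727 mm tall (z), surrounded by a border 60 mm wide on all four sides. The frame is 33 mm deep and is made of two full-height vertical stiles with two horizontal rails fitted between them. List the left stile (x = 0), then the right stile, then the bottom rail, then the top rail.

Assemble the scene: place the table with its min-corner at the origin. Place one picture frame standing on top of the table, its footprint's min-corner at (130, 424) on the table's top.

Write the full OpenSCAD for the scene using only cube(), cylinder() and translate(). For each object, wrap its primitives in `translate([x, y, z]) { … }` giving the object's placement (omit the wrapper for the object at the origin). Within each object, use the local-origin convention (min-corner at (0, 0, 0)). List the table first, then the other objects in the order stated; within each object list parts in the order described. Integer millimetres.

translate([0, 0, 707]) cube([1339, 795, 45]);
translate([38, 38, 0]) cube([76, 76, 707]);
translate([1225, 38, 0]) cube([76, 76, 707]);
translate([38, 681, 0]) cube([76, 76, 707]);
translate([1225, 681, 0]) cube([76, 76, 707]);
translate([130, 424, 752]) {
  cube([60, 33, 847]);
  translate([660, 0, 0]) cube([60, 33, 847]);
  translate([60, 0, 0]) cube([600, 33, 60]);
  translate([60, 0, 787]) cube([600, 33, 60]);
}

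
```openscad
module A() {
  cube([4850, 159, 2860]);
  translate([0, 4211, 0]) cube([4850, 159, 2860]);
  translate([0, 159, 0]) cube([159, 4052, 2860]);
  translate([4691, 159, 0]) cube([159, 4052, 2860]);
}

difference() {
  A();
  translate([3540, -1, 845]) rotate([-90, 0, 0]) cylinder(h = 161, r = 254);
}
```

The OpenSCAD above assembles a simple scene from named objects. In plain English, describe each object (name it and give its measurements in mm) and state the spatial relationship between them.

A is a box-shaped house frame (walls only): outside footprint 4850×4370 mm, wall height 2860 mm, wall thickness 159 mm. The two y-facing walls run the full x-width; the two x-facing walls fit between the inner faces of the y-facing walls.

The house frame has a circular hole of radius 254 mm through its front wall, centred at (x = 3540, z = 845).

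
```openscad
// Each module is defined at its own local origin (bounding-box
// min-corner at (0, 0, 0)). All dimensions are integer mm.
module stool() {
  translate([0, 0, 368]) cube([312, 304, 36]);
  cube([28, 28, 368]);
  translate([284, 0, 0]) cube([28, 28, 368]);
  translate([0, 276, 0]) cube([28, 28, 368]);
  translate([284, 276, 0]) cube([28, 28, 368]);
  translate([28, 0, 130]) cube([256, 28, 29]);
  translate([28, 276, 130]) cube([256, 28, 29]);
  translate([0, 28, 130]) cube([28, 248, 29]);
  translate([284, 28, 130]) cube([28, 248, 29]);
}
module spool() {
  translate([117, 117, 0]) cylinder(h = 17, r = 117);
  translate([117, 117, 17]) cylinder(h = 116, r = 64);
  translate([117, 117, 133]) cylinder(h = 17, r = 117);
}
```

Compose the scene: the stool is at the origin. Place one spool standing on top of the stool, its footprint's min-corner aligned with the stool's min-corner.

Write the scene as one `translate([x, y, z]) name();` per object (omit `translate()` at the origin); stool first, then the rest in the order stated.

stool();
translate([0, 0, 404]) spool();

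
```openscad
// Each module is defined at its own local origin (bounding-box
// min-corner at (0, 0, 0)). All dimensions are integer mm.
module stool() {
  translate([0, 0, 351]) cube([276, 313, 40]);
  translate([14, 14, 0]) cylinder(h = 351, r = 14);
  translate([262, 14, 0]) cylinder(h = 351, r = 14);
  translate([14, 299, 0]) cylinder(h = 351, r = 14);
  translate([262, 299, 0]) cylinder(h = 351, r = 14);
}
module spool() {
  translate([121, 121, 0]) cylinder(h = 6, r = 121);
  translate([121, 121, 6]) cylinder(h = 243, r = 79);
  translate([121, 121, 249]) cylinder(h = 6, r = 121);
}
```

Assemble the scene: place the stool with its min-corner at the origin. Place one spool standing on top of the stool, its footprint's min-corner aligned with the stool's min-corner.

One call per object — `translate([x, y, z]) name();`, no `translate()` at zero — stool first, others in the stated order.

stool();
translate([0, 0, 391]) spool();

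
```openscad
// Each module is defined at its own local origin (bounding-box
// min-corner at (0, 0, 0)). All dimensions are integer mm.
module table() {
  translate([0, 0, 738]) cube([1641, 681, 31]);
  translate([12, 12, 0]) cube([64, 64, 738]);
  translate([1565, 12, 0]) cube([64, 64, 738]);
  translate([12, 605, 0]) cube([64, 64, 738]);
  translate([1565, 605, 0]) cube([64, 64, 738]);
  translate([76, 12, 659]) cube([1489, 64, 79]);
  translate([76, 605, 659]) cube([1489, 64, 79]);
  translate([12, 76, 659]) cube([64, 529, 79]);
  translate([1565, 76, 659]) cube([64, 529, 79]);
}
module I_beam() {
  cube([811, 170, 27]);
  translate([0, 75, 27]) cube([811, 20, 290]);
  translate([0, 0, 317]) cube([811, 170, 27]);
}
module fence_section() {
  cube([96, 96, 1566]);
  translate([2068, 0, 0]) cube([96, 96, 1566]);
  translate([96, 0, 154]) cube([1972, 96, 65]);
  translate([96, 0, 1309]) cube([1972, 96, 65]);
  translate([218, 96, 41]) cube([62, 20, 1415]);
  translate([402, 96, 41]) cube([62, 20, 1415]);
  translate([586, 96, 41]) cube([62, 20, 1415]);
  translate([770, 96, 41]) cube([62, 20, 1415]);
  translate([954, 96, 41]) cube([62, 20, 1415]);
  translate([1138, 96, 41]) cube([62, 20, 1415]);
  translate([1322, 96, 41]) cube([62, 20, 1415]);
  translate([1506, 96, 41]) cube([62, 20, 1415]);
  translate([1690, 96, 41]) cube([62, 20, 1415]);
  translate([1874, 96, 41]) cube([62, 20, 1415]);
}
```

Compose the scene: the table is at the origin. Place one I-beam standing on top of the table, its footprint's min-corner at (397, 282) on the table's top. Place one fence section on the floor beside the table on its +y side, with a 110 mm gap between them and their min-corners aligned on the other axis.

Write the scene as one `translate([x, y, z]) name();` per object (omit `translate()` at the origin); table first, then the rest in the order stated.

table();
translate([397, 282, 769]) I_beam();
translate([0, 791, 0]) fence_section();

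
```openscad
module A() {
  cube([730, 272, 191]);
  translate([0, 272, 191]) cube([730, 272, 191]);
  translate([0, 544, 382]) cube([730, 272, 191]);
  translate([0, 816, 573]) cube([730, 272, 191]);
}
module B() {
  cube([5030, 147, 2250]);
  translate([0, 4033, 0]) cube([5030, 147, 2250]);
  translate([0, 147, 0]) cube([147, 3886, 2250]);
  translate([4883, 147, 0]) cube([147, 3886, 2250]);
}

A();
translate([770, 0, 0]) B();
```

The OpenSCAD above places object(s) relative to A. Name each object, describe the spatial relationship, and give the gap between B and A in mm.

A is a staircase. B is a house frame. The house frame is on the floor beside the staircase on its +x side. The gap between the house frame and the staircase is 40 mm.

The house frame's nearest face is 40 mm from the staircase's +x face.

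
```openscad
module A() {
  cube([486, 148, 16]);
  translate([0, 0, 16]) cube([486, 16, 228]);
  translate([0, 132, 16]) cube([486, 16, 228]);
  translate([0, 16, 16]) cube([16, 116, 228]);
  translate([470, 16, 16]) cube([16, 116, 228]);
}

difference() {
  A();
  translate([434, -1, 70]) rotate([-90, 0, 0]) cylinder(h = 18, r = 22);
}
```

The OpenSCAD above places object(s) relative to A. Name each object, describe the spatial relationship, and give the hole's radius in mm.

A is an open box. The open box has a circular hole through its front wall. The hole's radius is 22 mm.

The subtracted cylinder has r = 22 mm.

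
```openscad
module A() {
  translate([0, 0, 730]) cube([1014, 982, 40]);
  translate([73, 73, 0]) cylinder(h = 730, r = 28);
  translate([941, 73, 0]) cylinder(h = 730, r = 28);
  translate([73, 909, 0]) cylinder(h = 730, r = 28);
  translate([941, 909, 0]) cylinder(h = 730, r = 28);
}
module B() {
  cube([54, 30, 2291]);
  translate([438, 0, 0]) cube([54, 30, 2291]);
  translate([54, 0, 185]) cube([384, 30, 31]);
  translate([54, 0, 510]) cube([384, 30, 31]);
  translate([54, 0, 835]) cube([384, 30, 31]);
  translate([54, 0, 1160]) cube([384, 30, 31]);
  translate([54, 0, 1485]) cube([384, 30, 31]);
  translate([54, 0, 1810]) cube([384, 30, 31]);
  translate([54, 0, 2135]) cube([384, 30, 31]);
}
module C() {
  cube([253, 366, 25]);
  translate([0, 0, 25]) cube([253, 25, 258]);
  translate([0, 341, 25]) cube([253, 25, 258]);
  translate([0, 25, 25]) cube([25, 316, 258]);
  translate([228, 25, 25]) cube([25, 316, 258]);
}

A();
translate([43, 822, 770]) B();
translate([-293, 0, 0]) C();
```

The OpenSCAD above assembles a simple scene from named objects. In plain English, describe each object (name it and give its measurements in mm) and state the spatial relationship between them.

A is a rectangular dining table. The top is 1014×982×40 mm with its upper surface at z = 770 mm. It stands on four round legs of 56 mm diameter, each leg's bounding box inset 45 mm from the nearest pair of top edges, running from the floor to the underside of the top.

B is a straight ladder. Two 54×30 mm vertical rails, 2291 mm tall, stand 492 mm apart (outside-to-outside) with their front faces coplanar on the −y side. 7 rungs, each 30 mm deep and 31 mm tall, span between the inner faces of the rails, front faces flush with the rails. The lowest rung's underside is at z = 185 mm and rungs are spaced 325 mm apart (underside to underside).

C is an open storage box with external size 253×366×283 mm and wall thickness 25 mm (the base is also 25 mm thick). The base covers the whole footprint; the four walls stand on the base, with the y-facing walls full-width and the x-facing walls fitting between their inner faces.

The ladder is on top of the table. The open box is on the floor beside the table on its −x side.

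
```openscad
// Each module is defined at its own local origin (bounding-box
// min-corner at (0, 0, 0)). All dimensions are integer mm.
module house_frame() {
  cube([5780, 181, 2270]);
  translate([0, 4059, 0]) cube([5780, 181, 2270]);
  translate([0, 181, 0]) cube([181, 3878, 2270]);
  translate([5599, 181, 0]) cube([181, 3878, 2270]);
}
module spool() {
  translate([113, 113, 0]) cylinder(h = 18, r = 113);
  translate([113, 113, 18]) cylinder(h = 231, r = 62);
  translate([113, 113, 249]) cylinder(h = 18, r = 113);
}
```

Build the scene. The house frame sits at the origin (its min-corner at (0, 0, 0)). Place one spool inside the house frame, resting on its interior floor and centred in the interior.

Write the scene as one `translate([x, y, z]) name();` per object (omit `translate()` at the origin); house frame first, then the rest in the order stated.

house_frame();
translate([2777, 2007, 0]) spool();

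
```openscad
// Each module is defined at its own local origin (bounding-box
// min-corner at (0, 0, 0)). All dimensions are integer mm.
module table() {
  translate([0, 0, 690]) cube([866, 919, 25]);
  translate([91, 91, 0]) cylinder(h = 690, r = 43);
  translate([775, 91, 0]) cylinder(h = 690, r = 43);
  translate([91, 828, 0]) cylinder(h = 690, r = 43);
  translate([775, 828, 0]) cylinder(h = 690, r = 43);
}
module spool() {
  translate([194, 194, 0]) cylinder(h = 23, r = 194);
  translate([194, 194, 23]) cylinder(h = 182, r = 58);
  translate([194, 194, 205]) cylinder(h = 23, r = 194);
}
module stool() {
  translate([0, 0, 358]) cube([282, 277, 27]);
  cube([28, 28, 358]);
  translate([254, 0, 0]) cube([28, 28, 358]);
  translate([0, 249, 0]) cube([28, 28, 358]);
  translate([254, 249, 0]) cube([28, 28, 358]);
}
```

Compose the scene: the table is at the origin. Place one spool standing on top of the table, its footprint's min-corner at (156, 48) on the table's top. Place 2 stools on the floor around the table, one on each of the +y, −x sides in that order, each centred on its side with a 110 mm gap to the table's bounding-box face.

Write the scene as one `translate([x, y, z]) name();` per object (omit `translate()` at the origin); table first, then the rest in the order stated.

table();
translate([156, 48, 715]) spool();
translate([292, 1029, 0]) stool();
translate([-392, 321, 0]) stool();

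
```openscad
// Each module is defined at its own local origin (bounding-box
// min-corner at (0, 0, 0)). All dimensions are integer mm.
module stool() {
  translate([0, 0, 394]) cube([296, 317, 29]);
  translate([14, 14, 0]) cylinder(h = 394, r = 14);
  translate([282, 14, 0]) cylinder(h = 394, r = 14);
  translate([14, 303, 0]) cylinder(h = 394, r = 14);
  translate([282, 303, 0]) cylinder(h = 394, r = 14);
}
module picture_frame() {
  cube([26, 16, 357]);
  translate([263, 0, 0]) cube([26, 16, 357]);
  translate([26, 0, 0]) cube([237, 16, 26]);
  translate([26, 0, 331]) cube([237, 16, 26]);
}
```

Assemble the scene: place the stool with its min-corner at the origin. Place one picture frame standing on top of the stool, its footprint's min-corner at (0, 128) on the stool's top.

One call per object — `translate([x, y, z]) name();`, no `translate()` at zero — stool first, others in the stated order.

stool();
translate([0, 128, 423]) picture_frame();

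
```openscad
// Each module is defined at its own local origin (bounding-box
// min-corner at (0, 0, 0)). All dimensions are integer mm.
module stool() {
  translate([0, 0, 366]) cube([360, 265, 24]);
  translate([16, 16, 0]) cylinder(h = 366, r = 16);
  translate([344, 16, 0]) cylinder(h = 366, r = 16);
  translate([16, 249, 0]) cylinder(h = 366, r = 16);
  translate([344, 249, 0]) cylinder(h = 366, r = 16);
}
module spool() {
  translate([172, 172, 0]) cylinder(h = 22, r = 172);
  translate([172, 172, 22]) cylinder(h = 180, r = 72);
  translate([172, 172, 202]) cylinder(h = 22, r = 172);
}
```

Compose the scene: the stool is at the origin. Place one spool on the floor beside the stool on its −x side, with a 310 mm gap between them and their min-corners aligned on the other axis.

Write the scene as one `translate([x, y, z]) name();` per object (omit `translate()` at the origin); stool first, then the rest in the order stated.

stool();
translate([-654, 0, 0]) spool();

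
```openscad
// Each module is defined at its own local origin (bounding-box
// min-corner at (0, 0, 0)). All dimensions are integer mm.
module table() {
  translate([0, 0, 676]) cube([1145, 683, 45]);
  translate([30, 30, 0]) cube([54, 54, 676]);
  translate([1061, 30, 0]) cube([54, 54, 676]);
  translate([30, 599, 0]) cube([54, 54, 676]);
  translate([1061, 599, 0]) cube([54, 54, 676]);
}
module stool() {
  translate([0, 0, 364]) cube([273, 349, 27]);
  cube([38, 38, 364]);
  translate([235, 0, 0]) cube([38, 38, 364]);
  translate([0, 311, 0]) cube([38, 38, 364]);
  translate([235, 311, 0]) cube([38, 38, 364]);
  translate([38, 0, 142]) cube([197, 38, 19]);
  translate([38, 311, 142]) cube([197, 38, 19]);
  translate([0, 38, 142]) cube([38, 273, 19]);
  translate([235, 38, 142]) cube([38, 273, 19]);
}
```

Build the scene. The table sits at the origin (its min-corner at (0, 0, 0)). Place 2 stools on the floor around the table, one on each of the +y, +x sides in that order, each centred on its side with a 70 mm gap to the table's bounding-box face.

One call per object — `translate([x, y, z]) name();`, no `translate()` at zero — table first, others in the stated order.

table();
translate([436, 753, 0]) stool();
translate([1215, 167, 0]) stool();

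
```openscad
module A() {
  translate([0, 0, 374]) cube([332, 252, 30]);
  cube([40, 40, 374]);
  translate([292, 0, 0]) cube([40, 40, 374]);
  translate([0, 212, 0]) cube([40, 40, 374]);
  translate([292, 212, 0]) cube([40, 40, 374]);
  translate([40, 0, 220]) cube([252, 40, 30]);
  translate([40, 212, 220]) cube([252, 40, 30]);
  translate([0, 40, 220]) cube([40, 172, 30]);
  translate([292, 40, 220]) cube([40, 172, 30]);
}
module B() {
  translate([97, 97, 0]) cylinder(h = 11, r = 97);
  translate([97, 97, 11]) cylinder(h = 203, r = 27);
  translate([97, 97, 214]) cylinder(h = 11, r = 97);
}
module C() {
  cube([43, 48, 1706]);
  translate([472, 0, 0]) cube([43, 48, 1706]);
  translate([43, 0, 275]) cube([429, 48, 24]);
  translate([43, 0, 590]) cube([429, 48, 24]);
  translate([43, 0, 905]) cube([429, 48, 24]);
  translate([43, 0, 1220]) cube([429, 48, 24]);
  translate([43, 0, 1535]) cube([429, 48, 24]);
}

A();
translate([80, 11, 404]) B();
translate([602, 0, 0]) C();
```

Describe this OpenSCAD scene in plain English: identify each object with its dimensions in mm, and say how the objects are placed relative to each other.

A is a simple wooden stool: a rectangular seat 332 mm (x) by 252 mm (y), 30 mm thick, top face at z = 404 mm, on four square legs, each 40×40 mm in cross-section. The legs rest on z = 0, each flush with a corner of the seat. Four stretchers, 40 mm wide and 30 mm tall, connect adjacent legs with their undersides at z = 220 mm, each running between the inner faces of the legs it joins and aligned with the legs' outer faces on the other axis.

B is a spool: two coaxial disc flanges of radius 97 mm and thickness 11 mm, joined by a core cylinder of radius 27 mm and height 203 mm. The lower flange rests on z = 0 and the three cylinders share a vertical axis.

C is a wooden ladder with two side rails of 43×48 mm section and 1706 mm height, set 515 mm apart overall. Between them run 5 rectangular rungs (48 mm deep, 24 mm thick), front faces flush with the rails' −y face. The bottom of the first rung is 275 mm above the floor and each subsequent rung is 315 mm higher than the one below.

The spool is on top of the stool. The ladder is on the floor beside the stool on its +x side.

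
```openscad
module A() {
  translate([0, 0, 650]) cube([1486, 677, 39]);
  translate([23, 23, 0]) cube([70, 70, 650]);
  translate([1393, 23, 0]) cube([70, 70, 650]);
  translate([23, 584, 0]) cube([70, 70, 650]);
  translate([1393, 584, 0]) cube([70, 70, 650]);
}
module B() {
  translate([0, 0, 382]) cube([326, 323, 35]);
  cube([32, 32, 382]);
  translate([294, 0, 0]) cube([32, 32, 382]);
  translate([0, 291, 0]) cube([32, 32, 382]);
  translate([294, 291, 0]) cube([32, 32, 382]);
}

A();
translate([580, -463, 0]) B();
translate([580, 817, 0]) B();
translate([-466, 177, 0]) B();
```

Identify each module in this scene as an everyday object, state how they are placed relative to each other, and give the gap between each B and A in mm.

A is a table. B is a stool. Three stools sit around the table at the −y, +y, −x sides. The gap between each stool and the table is 140 mm.

Each stool's nearest face is 140 mm from the table's bounding box.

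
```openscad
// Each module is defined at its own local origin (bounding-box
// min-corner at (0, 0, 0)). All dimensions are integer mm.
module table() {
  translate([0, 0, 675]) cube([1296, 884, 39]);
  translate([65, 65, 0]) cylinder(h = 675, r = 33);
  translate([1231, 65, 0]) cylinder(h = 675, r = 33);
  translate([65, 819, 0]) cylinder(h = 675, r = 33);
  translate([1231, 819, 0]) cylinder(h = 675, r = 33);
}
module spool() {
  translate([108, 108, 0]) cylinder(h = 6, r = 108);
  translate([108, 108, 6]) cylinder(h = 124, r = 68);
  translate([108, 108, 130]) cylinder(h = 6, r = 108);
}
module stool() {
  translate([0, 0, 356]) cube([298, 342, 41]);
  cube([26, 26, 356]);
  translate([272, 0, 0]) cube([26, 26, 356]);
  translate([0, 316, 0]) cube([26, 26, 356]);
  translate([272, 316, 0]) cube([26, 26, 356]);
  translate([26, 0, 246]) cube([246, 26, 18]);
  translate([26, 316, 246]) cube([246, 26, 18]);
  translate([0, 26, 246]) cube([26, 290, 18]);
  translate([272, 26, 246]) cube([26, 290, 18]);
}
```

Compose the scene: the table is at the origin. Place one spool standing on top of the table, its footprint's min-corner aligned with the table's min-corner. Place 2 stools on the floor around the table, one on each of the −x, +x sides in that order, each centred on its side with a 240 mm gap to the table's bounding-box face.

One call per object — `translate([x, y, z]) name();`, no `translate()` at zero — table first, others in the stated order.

table();
translate([0, 0, 714]) spool();
translate([-538, 271, 0]) stool();
translate([1536, 271, 0]) stool();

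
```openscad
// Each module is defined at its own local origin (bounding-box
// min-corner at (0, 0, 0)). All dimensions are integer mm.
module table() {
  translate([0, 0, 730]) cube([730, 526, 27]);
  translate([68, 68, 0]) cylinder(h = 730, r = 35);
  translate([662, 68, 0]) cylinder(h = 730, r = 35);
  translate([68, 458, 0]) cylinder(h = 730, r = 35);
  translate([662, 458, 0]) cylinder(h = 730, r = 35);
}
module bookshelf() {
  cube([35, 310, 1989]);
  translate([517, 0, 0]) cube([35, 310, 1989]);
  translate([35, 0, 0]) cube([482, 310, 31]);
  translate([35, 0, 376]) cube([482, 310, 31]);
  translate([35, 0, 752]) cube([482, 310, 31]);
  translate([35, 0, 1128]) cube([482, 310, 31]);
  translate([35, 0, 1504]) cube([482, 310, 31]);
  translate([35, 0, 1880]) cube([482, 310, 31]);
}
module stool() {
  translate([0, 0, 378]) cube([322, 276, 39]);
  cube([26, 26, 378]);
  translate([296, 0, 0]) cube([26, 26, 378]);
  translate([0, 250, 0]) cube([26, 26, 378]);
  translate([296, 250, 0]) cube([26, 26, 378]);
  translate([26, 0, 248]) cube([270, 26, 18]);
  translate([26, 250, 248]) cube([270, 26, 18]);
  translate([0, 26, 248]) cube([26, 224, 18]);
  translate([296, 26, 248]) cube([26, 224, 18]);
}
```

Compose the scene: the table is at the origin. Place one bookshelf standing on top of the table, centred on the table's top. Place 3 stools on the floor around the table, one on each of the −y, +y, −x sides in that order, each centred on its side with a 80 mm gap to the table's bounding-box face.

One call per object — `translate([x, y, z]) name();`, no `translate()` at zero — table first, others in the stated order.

table();
translate([89, 108, 757]) bookshelf();
translate([204, -356, 0]) stool();
translate([204, 606, 0]) stool();
translate([-402, 125, 0]) stool();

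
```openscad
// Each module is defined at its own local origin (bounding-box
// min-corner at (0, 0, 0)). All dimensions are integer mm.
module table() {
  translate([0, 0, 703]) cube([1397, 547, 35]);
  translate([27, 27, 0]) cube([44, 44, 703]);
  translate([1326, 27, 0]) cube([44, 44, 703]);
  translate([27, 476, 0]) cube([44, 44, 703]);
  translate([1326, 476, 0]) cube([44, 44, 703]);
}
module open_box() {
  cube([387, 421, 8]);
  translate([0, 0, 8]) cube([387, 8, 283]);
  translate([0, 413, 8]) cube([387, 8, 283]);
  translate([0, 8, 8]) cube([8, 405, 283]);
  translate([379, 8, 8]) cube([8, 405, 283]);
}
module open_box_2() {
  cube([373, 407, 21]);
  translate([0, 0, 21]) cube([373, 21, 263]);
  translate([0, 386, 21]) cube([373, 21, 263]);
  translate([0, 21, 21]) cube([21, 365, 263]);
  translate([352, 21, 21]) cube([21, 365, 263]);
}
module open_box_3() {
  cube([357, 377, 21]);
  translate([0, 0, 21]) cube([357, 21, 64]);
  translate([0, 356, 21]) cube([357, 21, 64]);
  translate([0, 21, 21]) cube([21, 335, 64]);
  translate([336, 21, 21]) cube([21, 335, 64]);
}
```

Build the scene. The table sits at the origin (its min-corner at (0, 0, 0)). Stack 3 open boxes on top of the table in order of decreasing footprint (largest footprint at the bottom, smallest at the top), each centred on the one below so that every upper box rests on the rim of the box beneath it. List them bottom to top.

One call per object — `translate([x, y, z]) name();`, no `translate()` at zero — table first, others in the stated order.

table();
translate([505, 63, 738]) open_box();
translate([512, 70, 1029]) open_box_2();
translate([520, 85, 1313]) open_box_3();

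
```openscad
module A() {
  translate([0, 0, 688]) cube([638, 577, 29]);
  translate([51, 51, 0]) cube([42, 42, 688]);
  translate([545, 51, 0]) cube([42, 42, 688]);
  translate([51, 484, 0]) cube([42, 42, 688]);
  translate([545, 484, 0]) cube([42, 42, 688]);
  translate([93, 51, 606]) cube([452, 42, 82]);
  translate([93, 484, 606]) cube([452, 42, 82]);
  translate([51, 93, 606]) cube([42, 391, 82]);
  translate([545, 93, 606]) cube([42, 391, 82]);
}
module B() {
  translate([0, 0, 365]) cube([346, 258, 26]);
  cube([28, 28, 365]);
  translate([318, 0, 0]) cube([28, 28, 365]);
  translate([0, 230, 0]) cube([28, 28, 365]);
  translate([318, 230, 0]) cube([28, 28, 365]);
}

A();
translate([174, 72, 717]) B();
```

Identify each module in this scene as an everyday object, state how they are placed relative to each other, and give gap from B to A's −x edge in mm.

A is a table. B is a stool. The stool is on top of the table. The gap from the stool to the table's −x edge is 174 mm.

The stool's min-x is at 174; the table's min-x is 0; gap = 174 mm.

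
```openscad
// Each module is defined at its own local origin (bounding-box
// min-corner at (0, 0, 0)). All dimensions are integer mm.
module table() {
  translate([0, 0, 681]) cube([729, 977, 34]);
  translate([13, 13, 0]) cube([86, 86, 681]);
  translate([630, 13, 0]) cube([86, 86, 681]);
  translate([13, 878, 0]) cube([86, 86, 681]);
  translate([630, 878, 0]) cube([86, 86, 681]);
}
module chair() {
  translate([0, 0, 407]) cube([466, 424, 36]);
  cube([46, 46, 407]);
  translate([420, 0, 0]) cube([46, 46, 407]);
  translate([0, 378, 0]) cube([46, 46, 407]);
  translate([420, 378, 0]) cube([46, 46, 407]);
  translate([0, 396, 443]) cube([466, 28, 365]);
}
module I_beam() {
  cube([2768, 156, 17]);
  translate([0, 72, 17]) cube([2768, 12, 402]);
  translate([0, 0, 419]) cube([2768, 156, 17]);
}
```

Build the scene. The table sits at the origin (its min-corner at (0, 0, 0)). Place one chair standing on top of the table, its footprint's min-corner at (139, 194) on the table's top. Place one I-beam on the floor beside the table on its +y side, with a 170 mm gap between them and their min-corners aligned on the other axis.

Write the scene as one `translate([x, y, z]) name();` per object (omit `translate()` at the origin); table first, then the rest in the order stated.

table();
translate([139, 194, 715]) chair();
translate([0, 1147, 0]) I_beam();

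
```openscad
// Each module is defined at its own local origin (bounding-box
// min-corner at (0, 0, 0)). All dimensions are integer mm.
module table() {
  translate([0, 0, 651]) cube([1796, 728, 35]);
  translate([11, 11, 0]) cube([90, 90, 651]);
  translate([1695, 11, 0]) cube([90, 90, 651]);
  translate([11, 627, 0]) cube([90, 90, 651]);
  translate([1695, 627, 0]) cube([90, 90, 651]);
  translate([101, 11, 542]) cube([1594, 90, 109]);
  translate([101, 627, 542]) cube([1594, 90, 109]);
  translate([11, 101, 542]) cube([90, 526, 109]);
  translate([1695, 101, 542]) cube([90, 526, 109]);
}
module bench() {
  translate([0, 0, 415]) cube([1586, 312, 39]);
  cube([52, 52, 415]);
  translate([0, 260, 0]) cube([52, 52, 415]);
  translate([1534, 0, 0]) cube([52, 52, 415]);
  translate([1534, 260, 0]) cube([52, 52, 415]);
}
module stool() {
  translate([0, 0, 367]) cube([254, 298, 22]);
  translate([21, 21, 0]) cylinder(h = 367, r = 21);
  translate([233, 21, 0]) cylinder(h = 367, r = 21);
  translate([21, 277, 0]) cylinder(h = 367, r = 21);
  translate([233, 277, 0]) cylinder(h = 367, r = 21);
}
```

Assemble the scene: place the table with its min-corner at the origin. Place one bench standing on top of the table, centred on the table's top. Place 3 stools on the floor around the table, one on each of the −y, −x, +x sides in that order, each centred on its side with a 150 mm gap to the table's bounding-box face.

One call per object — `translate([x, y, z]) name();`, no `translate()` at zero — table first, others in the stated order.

table();
translate([105, 208, 686]) bench();
translate([771, -448, 0]) stool();
translate([-404, 215, 0]) stool();
translate([1946, 215, 0]) stool();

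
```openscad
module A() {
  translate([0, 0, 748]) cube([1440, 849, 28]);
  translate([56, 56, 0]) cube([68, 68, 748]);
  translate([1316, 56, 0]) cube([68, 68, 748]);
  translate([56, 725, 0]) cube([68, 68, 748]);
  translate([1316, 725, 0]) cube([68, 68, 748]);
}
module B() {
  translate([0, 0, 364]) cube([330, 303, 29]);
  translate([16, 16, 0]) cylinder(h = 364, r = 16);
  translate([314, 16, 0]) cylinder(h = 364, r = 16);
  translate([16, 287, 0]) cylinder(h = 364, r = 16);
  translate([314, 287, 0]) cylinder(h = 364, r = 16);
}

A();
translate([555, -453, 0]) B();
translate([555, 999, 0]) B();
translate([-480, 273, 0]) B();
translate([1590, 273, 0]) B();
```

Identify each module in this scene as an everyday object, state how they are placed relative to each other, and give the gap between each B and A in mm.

Each stool's nearest face is 150 mm from the table's bounding box.

A is a table. B is a stool. Four stools sit around the table at the −y, +y, −x, +x sides. The gap between each stool and the table is 150 mm.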